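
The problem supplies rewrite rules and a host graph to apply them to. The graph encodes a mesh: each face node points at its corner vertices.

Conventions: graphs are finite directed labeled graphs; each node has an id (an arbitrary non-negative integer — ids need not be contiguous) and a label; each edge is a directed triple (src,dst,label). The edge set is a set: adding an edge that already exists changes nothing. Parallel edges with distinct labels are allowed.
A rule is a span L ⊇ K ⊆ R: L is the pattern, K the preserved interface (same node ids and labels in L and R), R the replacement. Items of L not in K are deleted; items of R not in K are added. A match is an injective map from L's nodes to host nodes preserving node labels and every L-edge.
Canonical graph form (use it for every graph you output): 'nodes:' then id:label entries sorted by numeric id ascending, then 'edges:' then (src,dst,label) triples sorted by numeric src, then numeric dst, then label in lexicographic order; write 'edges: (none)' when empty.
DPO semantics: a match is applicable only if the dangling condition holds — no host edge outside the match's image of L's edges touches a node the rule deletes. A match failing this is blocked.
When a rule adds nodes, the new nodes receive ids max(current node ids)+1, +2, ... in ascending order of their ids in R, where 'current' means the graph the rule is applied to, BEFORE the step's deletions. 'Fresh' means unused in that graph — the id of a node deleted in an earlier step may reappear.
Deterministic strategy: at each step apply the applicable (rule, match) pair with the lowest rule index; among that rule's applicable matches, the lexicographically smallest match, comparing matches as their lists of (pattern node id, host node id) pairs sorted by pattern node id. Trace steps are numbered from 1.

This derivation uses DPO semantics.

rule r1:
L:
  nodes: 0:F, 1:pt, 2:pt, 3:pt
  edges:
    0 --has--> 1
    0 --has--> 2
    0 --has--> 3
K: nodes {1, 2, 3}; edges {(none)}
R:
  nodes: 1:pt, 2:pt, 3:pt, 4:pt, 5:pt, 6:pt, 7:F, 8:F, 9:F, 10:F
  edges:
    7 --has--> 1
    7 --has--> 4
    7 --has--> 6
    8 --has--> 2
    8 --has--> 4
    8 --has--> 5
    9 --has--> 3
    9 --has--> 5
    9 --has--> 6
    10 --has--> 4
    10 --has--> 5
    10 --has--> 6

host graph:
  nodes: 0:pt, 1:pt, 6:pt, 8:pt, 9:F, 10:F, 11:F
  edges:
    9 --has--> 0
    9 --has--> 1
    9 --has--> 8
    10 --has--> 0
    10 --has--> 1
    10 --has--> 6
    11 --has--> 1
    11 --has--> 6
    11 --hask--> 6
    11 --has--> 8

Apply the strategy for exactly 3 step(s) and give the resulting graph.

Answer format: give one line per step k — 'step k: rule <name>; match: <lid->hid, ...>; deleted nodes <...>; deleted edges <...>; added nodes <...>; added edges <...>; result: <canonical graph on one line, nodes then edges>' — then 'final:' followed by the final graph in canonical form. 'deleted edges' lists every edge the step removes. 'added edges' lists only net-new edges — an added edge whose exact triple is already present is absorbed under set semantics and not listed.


step 1: rule r1; match: 0->9, 1->0, 2->1, 3->8; deleted nodes 9; deleted edges (9,0,has); (9,1,has); (9,8,has); added nodes 12, 13, 14, 15, 16, 17, 18; added edges (15,0,has); (15,12,has); (15,14,has); (16,1,has); (16,12,has); (16,13,has); (17,8,has); (17,13,has); (17,14,has); (18,12,has); (18,13,has); (18,14,has); result: nodes: 0:pt, 1:pt, 6:pt, 8:pt, 10:F, 11:F, 12:pt, 13:pt, 14:pt, 15:F, 16:F, 17:F, 18:F edges: (10,0,has); (10,1,has); (10,6,has); (11,1,has); (11,6,has); (11,6,hask); (11,8,has); (15,0,has); (15,12,has); (15,14,has); (16,1,has); (16,12,has); (16,13,has); (17,8,has); (17,13,has); (17,14,has); (18,12,has); (18,13,has); (18,14,has)
step 2: rule r1; match: 0->10, 1->0, 2->1, 3->6; deleted nodes 10; deleted edges (10,0,has); (10,1,has); (10,6,has); added nodes 19, 20, 21, 22, 23, 24, 25; added edges (22,0,has); (22,19,has); (22,21,has); (23,1,has); (23,19,has); (23,20,has); (24,6,has); (24,20,has); (24,21,has); (25,19,has); (25,20,has); (25,21,has); result: nodes: 0:pt, 1:pt, 6:pt, 8:pt, 11:F, 12:pt, 13:pt, 14:pt, 15:F, 16:F, 17:F, 18:F, 19:pt, 20:pt, 21:pt, 22:F, 23:F, 24:F, 25:F edges: (11,1,has); (11,6,has); (11,6,hask); (11,8,has); (15,0,has); (15,12,has); (15,14,has); (16,1,has); (16,12,has); (16,13,has); (17,8,has); (17,13,has); (17,14,has); (18,12,has); (18,13,has); (18,14,has); (22,0,has); (22,19,has); (22,21,has); (23,1,has); (23,19,has); (23,20,has); (24,6,has); (24,20,has); (24,21,has); (25,19,has); (25,20,has); (25,21,has)
step 3: rule r1; match: 0->15, 1->0, 2->12, 3->14; deleted nodes 15; deleted edges (15,0,has); (15,12,has); (15,14,has); added nodes 26, 27, 28, 29, 30, 31, 32; added edges (29,0,has); (29,26,has); (29,28,has); (30,12,has); (30,26,has); (30,27,has); (31,14,has); (31,27,has); (31,28,has); (32,26,has); (32,27,has); (32,28,has); result: nodes: 0:pt, 1:pt, 6:pt, 8:pt, 11:F, 12:pt, 13:pt, 14:pt, 16:F, 17:F, 18:F, 19:pt, 20:pt, 21:pt, 22:F, 23:F, 24:F, 25:F, 26:pt, 27:pt, 28:pt, 29:F, 30:F, 31:F, 32:F edges: (11,1,has); (11,6,has); (11,6,hask); (11,8,has); (16,1,has); (16,12,has); (16,13,has); (17,8,has); (17,13,has); (17,14,has); (18,12,has); (18,13,has); (18,14,has); (22,0,has); (22,19,has); (22,21,has); (23,1,has); (23,19,has); (23,20,has); (24,6,has); (24,20,has); (24,21,has); (25,19,has); (25,20,has); (25,21,has); (29,0,has); (29,26,has); (29,28,has); (30,12,has); (30,26,has); (30,27,has); (31,14,has); (31,27,has); (31,28,has); (32,26,has); (32,27,has); (32,28,has)
final:
nodes: 0:pt, 1:pt, 6:pt, 8:pt, 11:F, 12:pt, 13:pt, 14:pt, 16:F, 17:F, 18:F, 19:pt, 20:pt, 21:pt, 22:F, 23:F, 24:F, 25:F, 26:pt, 27:pt, 28:pt, 29:F, 30:F, 31:F, 32:F
edges: (11,1,has); (11,6,has); (11,6,hask); (11,8,has); (16,1,has); (16,12,has); (16,13,has); (17,8,has); (17,13,has); (17,14,has); (18,12,has); (18,13,has); (18,14,has); (22,0,has); (22,19,has); (22,21,has); (23,1,has); (23,19,has); (23,20,has); (24,6,has); (24,20,has); (24,21,has); (25,19,has); (25,20,has); (25,21,has); (29,0,has); (29,26,has); (29,28,has); (30,12,has); (30,26,has); (30,27,has); (31,14,has); (31,27,has); (31,28,has); (32,26,has); (32,27,has); (32,28,has)


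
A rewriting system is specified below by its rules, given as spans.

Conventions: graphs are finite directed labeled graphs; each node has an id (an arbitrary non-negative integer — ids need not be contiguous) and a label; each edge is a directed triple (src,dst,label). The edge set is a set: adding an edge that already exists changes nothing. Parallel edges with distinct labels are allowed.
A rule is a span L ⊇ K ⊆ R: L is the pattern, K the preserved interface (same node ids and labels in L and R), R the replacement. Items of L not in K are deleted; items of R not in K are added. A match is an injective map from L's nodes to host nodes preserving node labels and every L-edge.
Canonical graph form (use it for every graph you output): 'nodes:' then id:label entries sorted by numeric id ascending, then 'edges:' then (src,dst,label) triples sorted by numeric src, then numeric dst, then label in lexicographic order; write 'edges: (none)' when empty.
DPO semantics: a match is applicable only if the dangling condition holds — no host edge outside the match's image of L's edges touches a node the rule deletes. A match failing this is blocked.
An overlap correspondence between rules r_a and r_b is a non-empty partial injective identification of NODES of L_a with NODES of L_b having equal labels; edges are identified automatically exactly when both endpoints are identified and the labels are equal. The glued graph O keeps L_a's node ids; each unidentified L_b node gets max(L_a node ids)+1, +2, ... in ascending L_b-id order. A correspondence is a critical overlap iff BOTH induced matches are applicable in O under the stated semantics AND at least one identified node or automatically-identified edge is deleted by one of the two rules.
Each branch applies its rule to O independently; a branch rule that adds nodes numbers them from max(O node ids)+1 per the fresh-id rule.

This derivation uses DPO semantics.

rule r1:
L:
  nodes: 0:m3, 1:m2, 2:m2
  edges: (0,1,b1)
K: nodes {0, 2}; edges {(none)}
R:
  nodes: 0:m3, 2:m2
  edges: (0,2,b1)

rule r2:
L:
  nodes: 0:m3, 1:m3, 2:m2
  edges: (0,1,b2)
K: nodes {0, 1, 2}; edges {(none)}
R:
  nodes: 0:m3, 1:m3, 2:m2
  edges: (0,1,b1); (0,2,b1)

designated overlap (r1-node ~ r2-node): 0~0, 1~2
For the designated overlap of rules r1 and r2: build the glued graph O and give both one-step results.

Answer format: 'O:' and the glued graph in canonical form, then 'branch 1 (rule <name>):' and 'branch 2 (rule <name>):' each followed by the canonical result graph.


O:
nodes: 0:m3, 1:m2, 2:m2, 3:m3
edges: (0,1,b1); (0,3,b2)
branch 1 (rule r1):
nodes: 0:m3, 2:m2, 3:m3
edges: (0,2,b1); (0,3,b2)
branch 2 (rule r2):
nodes: 0:m3, 1:m2, 2:m2, 3:m3
edges: (0,1,b1); (0,3,b1)


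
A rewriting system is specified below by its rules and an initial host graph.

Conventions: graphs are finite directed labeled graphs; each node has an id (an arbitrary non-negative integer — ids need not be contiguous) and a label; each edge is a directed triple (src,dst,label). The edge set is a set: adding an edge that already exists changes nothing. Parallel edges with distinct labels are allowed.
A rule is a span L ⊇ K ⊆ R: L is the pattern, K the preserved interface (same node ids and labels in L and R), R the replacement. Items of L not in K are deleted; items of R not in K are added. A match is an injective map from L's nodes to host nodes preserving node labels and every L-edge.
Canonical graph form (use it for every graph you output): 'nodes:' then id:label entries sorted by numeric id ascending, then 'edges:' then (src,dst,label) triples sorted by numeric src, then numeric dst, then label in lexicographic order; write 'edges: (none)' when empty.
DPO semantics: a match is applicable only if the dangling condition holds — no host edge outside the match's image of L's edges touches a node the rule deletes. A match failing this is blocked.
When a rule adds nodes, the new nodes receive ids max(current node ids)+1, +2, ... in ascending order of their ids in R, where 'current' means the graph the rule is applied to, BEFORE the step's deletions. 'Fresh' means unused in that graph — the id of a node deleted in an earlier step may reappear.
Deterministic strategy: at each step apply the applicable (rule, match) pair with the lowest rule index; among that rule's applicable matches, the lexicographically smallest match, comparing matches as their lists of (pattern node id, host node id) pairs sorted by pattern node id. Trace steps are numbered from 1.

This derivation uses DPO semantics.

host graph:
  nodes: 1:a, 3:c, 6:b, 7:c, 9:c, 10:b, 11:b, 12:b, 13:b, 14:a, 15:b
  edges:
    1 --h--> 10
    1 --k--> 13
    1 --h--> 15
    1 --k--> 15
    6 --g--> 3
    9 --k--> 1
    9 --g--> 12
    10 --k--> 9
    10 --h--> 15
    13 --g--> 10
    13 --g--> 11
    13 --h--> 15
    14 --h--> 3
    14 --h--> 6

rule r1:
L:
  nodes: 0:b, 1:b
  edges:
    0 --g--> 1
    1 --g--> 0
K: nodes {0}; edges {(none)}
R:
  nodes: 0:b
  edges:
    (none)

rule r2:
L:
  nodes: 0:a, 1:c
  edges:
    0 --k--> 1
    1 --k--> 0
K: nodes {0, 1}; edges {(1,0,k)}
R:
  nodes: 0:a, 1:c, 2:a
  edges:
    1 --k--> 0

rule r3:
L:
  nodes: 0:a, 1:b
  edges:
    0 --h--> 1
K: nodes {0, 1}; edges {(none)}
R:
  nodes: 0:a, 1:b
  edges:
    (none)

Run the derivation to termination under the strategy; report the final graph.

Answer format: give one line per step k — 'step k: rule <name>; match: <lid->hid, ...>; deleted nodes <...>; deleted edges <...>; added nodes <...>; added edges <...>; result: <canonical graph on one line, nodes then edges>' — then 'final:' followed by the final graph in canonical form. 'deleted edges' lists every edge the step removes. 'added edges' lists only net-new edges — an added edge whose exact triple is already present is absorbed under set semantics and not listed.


step 1: rule r3; match: 0->1, 1->10; deleted nodes (none); deleted edges (1,10,h); added nodes (none); added edges (none); result: nodes: 1:a, 3:c, 6:b, 7:c, 9:c, 10:b, 11:b, 12:b, 13:b, 14:a, 15:b edges: (1,13,k); (1,15,h); (1,15,k); (6,3,g); (9,1,k); (9,12,g); (10,9,k); (10,15,h); (13,10,g); (13,11,g); (13,15,h); (14,3,h); (14,6,h)
step 2: rule r3; match: 0->1, 1->15; deleted nodes (none); deleted edges (1,15,h); added nodes (none); added edges (none); result: nodes: 1:a, 3:c, 6:b, 7:c, 9:c, 10:b, 11:b, 12:b, 13:b, 14:a, 15:b edges: (1,13,k); (1,15,k); (6,3,g); (9,1,k); (9,12,g); (10,9,k); (10,15,h); (13,10,g); (13,11,g); (13,15,h); (14,3,h); (14,6,h)
step 3: rule r3; match: 0->14, 1->6; deleted nodes (none); deleted edges (14,6,h); added nodes (none); added edges (none); result: nodes: 1:a, 3:c, 6:b, 7:c, 9:c, 10:b, 11:b, 12:b, 13:b, 14:a, 15:b edges: (1,13,k); (1,15,k); (6,3,g); (9,1,k); (9,12,g); (10,9,k); (10,15,h); (13,10,g); (13,11,g); (13,15,h); (14,3,h)
final:
nodes: 1:a, 3:c, 6:b, 7:c, 9:c, 10:b, 11:b, 12:b, 13:b, 14:a, 15:b
edges: (1,13,k); (1,15,k); (6,3,g); (9,1,k); (9,12,g); (10,9,k); (10,15,h); (13,10,g); (13,11,g); (13,15,h); (14,3,h)


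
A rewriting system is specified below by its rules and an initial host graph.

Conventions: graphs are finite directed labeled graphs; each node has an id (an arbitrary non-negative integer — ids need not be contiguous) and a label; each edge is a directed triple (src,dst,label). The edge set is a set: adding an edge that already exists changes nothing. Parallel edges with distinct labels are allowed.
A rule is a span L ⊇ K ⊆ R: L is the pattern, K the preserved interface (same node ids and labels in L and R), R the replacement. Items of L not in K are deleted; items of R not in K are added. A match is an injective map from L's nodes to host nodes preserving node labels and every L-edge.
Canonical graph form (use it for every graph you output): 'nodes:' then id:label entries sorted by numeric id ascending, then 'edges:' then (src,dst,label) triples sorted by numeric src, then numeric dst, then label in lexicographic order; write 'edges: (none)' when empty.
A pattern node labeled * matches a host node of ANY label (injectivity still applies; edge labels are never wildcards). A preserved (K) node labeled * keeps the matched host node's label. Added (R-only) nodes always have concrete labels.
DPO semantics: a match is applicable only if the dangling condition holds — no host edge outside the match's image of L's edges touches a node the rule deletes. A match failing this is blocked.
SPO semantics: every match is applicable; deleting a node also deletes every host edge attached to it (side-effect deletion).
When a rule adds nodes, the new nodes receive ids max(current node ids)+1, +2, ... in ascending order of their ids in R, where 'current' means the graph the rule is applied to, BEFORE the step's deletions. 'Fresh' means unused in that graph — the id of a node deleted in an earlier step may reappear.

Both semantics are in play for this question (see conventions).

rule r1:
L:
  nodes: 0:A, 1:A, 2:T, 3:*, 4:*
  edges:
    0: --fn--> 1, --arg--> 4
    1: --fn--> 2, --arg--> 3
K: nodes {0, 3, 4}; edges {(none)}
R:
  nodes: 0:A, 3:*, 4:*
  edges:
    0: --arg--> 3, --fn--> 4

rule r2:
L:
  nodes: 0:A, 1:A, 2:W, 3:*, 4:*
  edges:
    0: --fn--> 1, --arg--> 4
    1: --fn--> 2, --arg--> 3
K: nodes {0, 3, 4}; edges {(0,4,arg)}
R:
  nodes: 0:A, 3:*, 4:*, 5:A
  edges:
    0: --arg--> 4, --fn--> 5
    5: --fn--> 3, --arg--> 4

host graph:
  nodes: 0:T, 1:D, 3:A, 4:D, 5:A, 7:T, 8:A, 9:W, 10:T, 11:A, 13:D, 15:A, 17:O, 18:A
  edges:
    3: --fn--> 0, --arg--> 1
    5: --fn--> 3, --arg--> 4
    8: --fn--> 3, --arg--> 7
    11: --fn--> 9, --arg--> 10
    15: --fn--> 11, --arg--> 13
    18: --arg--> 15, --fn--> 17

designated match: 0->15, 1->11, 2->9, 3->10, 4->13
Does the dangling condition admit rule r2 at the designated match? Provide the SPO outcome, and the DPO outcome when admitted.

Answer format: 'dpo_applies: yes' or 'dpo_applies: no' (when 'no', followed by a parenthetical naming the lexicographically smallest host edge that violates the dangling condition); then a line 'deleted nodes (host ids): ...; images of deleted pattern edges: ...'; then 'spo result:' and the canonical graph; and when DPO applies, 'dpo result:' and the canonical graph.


dpo_applies: yes
deleted nodes (host ids): 9, 11; images of deleted pattern edges: (11,9,fn); (11,10,arg); (15,11,fn)
spo result:
nodes: 0:T, 1:D, 3:A, 4:D, 5:A, 7:T, 8:A, 10:T, 13:D, 15:A, 17:O, 18:A, 19:A
edges: (3,0,fn); (3,1,arg); (5,3,fn); (5,4,arg); (8,3,fn); (8,7,arg); (15,13,arg); (15,19,fn); (18,15,arg); (18,17,fn); (19,10,fn); (19,13,arg)
dpo result:
nodes: 0:T, 1:D, 3:A, 4:D, 5:A, 7:T, 8:A, 10:T, 13:D, 15:A, 17:O, 18:A, 19:A
edges: (3,0,fn); (3,1,arg); (5,3,fn); (5,4,arg); (8,3,fn); (8,7,arg); (15,13,arg); (15,19,fn); (18,15,arg); (18,17,fn); (19,10,fn); (19,13,arg)


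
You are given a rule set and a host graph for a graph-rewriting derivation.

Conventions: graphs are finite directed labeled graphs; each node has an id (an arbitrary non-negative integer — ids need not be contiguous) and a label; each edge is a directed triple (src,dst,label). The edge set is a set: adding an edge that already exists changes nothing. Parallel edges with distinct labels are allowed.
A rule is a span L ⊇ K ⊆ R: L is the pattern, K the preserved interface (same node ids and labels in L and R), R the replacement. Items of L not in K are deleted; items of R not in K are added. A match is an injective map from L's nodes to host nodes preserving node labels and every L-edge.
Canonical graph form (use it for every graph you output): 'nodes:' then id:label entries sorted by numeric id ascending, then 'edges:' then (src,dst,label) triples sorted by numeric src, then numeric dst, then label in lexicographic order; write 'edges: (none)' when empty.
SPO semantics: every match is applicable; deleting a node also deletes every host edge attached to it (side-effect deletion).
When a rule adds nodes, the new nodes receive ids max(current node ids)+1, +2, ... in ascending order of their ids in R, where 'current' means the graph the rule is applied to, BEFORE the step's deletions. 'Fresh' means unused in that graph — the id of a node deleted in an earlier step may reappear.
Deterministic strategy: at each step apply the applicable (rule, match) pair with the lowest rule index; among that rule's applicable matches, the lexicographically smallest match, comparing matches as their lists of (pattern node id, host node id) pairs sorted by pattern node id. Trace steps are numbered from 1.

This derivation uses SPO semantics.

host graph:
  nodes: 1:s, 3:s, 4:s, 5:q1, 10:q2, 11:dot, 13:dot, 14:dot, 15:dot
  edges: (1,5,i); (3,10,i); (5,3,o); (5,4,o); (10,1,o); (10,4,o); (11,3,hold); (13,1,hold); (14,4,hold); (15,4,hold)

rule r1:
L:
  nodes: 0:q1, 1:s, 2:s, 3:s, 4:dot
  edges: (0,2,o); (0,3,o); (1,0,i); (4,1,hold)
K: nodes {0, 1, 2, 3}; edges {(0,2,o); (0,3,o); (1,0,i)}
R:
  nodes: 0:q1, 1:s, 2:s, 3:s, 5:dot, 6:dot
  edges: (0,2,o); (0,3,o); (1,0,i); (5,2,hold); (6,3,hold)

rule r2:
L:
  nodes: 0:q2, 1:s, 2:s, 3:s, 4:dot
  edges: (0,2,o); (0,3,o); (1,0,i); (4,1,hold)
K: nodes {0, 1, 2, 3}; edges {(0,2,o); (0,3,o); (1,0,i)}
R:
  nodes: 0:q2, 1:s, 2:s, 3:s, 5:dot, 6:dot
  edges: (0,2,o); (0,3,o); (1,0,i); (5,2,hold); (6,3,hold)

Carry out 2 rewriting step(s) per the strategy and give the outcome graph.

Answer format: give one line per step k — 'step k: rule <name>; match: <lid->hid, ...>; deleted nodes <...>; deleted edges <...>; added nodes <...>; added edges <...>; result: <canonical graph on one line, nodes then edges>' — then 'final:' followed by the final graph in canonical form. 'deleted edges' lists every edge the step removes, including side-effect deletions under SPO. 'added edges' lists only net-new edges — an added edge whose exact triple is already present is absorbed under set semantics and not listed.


step 1: rule r1; match: 0->5, 1->1, 2->3, 3->4, 4->13; deleted nodes 13; deleted edges (13,1,hold); added nodes 16, 17; added edges (16,3,hold); (17,4,hold); result: nodes: 1:s, 3:s, 4:s, 5:q1, 10:q2, 11:dot, 14:dot, 15:dot, 16:dot, 17:dot edges: (1,5,i); (3,10,i); (5,3,o); (5,4,o); (10,1,o); (10,4,o); (11,3,hold); (14,4,hold); (15,4,hold); (16,3,hold); (17,4,hold)
step 2: rule r2; match: 0->10, 1->3, 2->1, 3->4, 4->11; deleted nodes 11; deleted edges (11,3,hold); added nodes 18, 19; added edges (18,1,hold); (19,4,hold); result: nodes: 1:s, 3:s, 4:s, 5:q1, 10:q2, 14:dot, 15:dot, 16:dot, 17:dot, 18:dot, 19:dot edges: (1,5,i); (3,10,i); (5,3,o); (5,4,o); (10,1,o); (10,4,o); (14,4,hold); (15,4,hold); (16,3,hold); (17,4,hold); (18,1,hold); (19,4,hold)
final:
nodes: 1:s, 3:s, 4:s, 5:q1, 10:q2, 14:dot, 15:dot, 16:dot, 17:dot, 18:dot, 19:dot
edges: (1,5,i); (3,10,i); (5,3,o); (5,4,o); (10,1,o); (10,4,o); (14,4,hold); (15,4,hold); (16,3,hold); (17,4,hold); (18,1,hold); (19,4,hold)


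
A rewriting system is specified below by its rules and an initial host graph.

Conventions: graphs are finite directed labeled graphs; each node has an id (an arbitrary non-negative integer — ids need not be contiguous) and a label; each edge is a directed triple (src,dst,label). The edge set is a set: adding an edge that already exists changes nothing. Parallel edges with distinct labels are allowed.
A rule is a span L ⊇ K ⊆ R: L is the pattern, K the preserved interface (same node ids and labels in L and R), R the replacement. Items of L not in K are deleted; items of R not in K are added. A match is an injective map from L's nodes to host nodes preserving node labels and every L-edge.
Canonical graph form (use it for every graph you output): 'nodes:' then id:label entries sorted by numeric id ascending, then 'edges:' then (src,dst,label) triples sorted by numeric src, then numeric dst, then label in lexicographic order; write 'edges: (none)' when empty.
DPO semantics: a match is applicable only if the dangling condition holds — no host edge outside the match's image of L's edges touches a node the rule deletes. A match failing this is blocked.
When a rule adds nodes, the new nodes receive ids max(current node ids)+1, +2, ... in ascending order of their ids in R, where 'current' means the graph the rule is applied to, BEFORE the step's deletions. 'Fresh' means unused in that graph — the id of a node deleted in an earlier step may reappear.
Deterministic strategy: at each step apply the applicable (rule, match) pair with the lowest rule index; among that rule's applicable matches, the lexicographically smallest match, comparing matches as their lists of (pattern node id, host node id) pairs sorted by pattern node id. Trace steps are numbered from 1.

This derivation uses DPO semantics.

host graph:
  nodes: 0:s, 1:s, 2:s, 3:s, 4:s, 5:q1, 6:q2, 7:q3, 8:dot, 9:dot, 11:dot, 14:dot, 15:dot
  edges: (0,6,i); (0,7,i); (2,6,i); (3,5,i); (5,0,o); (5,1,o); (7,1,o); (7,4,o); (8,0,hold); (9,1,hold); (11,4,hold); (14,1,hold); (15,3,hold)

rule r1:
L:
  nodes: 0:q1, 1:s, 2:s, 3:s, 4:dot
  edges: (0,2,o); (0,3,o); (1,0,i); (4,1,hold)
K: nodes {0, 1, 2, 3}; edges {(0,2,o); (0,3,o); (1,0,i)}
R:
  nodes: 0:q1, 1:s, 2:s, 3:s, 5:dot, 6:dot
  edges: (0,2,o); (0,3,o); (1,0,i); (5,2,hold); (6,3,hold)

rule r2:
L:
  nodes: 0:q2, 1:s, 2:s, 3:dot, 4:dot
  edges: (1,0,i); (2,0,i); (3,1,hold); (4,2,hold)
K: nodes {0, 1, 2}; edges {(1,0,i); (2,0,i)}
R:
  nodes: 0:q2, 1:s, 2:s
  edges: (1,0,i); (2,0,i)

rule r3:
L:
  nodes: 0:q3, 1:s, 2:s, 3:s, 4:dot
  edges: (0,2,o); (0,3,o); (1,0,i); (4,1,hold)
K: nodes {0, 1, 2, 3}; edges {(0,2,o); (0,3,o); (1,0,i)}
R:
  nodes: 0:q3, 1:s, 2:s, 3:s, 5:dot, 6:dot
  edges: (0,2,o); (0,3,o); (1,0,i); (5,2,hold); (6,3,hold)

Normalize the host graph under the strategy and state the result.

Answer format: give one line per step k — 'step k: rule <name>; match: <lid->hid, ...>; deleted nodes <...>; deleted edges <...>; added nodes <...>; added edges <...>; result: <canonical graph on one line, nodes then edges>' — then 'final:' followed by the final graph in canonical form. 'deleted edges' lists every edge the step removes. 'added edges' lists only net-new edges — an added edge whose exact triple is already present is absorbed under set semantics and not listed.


step 1: rule r1; match: 0->5, 1->3, 2->0, 3->1, 4->15; deleted nodes 15; deleted edges (15,3,hold); added nodes 16, 17; added edges (16,0,hold); (17,1,hold); result: nodes: 0:s, 1:s, 2:s, 3:s, 4:s, 5:q1, 6:q2, 7:q3, 8:dot, 9:dot, 11:dot, 14:dot, 16:dot, 17:dot edges: (0,6,i); (0,7,i); (2,6,i); (3,5,i); (5,0,o); (5,1,o); (7,1,o); (7,4,o); (8,0,hold); (9,1,hold); (11,4,hold); (14,1,hold); (16,0,hold); (17,1,hold)
step 2: rule r3; match: 0->7, 1->0, 2->1, 3->4, 4->8; deleted nodes 8; deleted edges (8,0,hold); added nodes 18, 19; added edges (18,1,hold); (19,4,hold); result: nodes: 0:s, 1:s, 2:s, 3:s, 4:s, 5:q1, 6:q2, 7:q3, 9:dot, 11:dot, 14:dot, 16:dot, 17:dot, 18:dot, 19:dot edges: (0,6,i); (0,7,i); (2,6,i); (3,5,i); (5,0,o); (5,1,o); (7,1,o); (7,4,o); (9,1,hold); (11,4,hold); (14,1,hold); (16,0,hold); (17,1,hold); (18,1,hold); (19,4,hold)
step 3: rule r3; match: 0->7, 1->0, 2->1, 3->4, 4->16; deleted nodes 16; deleted edges (16,0,hold); added nodes 20, 21; added edges (20,1,hold); (21,4,hold); result: nodes: 0:s, 1:s, 2:s, 3:s, 4:s, 5:q1, 6:q2, 7:q3, 9:dot, 11:dot, 14:dot, 17:dot, 18:dot, 19:dot, 20:dot, 21:dot edges: (0,6,i); (0,7,i); (2,6,i); (3,5,i); (5,0,o); (5,1,o); (7,1,o); (7,4,o); (9,1,hold); (11,4,hold); (14,1,hold); (17,1,hold); (18,1,hold); (19,4,hold); (20,1,hold); (21,4,hold)
final:
nodes: 0:s, 1:s, 2:s, 3:s, 4:s, 5:q1, 6:q2, 7:q3, 9:dot, 11:dot, 14:dot, 17:dot, 18:dot, 19:dot, 20:dot, 21:dot
edges: (0,6,i); (0,7,i); (2,6,i); (3,5,i); (5,0,o); (5,1,o); (7,1,o); (7,4,o); (9,1,hold); (11,4,hold); (14,1,hold); (17,1,hold); (18,1,hold); (19,4,hold); (20,1,hold); (21,4,hold)


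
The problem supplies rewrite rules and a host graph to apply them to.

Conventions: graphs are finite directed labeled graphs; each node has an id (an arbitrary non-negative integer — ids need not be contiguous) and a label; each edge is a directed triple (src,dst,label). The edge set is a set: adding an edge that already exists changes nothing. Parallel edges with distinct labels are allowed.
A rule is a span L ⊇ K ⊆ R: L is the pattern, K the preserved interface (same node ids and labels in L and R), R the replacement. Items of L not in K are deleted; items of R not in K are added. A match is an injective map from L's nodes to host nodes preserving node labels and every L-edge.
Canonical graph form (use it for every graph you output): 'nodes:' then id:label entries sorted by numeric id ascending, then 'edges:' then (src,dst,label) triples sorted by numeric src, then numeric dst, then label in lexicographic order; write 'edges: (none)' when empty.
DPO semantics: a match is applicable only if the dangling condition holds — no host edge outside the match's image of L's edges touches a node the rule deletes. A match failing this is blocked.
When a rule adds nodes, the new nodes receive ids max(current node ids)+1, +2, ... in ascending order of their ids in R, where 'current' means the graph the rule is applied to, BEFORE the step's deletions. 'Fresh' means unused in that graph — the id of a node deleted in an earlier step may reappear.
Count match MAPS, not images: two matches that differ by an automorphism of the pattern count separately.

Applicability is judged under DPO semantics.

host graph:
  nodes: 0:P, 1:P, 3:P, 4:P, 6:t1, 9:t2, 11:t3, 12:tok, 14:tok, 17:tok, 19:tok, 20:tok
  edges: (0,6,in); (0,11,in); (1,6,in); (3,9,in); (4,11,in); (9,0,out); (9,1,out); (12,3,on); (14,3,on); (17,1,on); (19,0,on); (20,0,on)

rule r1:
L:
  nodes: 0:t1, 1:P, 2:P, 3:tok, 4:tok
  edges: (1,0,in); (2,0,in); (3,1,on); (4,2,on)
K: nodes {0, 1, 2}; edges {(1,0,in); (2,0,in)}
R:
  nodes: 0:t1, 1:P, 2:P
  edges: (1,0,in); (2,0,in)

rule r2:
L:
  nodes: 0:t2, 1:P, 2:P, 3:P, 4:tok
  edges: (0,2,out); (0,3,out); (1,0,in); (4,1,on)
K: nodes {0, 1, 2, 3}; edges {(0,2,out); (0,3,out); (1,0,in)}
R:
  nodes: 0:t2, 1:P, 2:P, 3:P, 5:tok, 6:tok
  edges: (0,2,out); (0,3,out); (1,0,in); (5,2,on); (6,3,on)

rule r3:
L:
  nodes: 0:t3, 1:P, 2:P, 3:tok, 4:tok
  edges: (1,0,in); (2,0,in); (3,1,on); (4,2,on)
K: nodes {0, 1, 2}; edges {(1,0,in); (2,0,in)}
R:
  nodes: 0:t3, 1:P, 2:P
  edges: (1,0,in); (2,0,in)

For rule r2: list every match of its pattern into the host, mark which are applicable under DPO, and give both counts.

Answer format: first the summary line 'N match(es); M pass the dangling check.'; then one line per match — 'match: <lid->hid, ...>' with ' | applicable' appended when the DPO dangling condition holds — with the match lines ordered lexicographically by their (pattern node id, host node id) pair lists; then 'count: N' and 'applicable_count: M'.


4 match(es); 4 pass the dangling check.
match: 0->9, 1->3, 2->0, 3->1, 4->12 | applicable
match: 0->9, 1->3, 2->0, 3->1, 4->14 | applicable
match: 0->9, 1->3, 2->1, 3->0, 4->12 | applicable
match: 0->9, 1->3, 2->1, 3->0, 4->14 | applicable
count: 4
applicable_count: 4


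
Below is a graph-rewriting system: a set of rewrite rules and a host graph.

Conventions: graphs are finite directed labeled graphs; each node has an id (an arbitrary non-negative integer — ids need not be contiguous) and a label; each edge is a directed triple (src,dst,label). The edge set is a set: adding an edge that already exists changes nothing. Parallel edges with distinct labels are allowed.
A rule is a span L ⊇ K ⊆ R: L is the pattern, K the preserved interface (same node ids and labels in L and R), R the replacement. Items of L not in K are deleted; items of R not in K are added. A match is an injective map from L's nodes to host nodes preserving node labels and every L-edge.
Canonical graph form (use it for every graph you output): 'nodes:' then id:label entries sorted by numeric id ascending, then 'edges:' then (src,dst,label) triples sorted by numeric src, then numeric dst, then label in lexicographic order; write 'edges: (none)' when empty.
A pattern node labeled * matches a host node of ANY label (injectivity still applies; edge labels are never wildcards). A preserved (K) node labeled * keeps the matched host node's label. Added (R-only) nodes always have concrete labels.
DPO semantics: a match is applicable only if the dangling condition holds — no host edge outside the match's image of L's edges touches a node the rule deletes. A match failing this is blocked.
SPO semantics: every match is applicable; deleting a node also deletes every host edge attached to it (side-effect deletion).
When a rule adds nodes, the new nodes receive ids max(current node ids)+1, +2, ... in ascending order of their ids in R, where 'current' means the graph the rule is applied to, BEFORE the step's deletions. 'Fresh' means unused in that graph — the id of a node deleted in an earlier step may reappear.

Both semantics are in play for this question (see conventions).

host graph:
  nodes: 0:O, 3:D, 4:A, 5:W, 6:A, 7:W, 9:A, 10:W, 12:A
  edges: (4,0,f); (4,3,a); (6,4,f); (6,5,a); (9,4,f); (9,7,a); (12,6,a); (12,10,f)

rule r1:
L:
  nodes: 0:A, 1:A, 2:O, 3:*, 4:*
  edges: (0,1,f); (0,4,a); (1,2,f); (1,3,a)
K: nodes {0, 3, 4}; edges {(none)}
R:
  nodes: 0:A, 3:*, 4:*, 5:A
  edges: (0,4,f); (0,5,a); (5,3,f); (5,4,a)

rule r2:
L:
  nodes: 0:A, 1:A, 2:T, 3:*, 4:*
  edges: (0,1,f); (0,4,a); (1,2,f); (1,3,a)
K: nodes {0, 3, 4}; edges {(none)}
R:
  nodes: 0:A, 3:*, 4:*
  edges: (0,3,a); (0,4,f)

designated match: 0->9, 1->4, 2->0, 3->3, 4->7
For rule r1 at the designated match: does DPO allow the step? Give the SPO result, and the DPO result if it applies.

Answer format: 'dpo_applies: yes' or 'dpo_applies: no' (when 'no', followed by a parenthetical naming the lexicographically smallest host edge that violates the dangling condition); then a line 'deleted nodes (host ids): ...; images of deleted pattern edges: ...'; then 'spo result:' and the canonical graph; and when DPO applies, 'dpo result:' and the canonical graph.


dpo_applies: no
(the rule deletes node 4, which keeps host edge (6,4,f) outside the match image — the dangling condition fails, DPO blocks; SPO proceeds and side-deletes such edges)
deleted nodes (host ids): 0, 4; images of deleted pattern edges: (4,0,f); (4,3,a); (9,4,f); (9,7,a)
spo result:
nodes: 3:D, 5:W, 6:A, 7:W, 9:A, 10:W, 12:A, 13:A
edges: (6,5,a); (9,7,f); (9,13,a); (12,6,a); (12,10,f); (13,3,f); (13,7,a)


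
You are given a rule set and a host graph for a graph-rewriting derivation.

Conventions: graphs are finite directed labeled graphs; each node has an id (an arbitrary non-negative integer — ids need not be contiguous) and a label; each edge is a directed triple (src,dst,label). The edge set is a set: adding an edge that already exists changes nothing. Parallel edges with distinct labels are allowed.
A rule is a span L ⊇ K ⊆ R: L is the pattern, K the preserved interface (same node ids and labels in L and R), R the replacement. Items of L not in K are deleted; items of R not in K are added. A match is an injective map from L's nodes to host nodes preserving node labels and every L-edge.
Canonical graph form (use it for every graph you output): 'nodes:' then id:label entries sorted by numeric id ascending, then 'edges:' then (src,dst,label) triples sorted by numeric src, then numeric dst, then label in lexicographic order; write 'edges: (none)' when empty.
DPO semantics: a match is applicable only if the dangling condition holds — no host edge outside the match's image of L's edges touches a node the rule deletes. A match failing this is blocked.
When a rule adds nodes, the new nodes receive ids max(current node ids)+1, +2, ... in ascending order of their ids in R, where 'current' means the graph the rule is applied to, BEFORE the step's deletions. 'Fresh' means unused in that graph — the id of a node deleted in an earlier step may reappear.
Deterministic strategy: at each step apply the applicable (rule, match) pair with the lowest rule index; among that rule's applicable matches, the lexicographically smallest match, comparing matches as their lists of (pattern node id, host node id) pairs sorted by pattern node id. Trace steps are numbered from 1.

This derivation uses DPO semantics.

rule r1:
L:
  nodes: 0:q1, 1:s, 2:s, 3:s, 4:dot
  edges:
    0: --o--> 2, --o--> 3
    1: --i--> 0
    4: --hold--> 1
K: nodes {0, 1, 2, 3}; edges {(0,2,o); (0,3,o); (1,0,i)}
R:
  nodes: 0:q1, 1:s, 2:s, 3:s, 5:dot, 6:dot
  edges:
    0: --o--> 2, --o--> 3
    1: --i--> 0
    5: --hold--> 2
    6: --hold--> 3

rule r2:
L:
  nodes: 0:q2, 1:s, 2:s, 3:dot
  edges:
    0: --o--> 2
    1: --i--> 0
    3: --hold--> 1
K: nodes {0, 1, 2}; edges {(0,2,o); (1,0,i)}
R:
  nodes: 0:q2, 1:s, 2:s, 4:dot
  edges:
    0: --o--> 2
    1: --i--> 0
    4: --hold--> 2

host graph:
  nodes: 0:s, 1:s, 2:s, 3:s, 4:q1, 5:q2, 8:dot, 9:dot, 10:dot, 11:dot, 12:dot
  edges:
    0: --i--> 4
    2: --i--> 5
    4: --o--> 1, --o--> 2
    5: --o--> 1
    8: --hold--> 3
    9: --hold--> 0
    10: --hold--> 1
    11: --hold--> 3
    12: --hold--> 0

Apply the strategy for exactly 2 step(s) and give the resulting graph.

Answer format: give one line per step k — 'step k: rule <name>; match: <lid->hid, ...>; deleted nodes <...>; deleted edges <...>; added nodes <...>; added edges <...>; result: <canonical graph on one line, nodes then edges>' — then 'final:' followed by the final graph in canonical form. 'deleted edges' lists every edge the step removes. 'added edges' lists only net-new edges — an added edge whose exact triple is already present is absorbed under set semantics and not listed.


step 1: rule r1; match: 0->4, 1->0, 2->1, 3->2, 4->9; deleted nodes 9; deleted edges (9,0,hold); added nodes 13, 14; added edges (13,1,hold); (14,2,hold); result: nodes: 0:s, 1:s, 2:s, 3:s, 4:q1, 5:q2, 8:dot, 10:dot, 11:dot, 12:dot, 13:dot, 14:dot edges: (0,4,i); (2,5,i); (4,1,o); (4,2,o); (5,1,o); (8,3,hold); (10,1,hold); (11,3,hold); (12,0,hold); (13,1,hold); (14,2,hold)
step 2: rule r1; match: 0->4, 1->0, 2->1, 3->2, 4->12; deleted nodes 12; deleted edges (12,0,hold); added nodes 15, 16; added edges (15,1,hold); (16,2,hold); result: nodes: 0:s, 1:s, 2:s, 3:s, 4:q1, 5:q2, 8:dot, 10:dot, 11:dot, 13:dot, 14:dot, 15:dot, 16:dot edges: (0,4,i); (2,5,i); (4,1,o); (4,2,o); (5,1,o); (8,3,hold); (10,1,hold); (11,3,hold); (13,1,hold); (14,2,hold); (15,1,hold); (16,2,hold)
final:
nodes: 0:s, 1:s, 2:s, 3:s, 4:q1, 5:q2, 8:dot, 10:dot, 11:dot, 13:dot, 14:dot, 15:dot, 16:dot
edges: (0,4,i); (2,5,i); (4,1,o); (4,2,o); (5,1,o); (8,3,hold); (10,1,hold); (11,3,hold); (13,1,hold); (14,2,hold); (15,1,hold); (16,2,hold)


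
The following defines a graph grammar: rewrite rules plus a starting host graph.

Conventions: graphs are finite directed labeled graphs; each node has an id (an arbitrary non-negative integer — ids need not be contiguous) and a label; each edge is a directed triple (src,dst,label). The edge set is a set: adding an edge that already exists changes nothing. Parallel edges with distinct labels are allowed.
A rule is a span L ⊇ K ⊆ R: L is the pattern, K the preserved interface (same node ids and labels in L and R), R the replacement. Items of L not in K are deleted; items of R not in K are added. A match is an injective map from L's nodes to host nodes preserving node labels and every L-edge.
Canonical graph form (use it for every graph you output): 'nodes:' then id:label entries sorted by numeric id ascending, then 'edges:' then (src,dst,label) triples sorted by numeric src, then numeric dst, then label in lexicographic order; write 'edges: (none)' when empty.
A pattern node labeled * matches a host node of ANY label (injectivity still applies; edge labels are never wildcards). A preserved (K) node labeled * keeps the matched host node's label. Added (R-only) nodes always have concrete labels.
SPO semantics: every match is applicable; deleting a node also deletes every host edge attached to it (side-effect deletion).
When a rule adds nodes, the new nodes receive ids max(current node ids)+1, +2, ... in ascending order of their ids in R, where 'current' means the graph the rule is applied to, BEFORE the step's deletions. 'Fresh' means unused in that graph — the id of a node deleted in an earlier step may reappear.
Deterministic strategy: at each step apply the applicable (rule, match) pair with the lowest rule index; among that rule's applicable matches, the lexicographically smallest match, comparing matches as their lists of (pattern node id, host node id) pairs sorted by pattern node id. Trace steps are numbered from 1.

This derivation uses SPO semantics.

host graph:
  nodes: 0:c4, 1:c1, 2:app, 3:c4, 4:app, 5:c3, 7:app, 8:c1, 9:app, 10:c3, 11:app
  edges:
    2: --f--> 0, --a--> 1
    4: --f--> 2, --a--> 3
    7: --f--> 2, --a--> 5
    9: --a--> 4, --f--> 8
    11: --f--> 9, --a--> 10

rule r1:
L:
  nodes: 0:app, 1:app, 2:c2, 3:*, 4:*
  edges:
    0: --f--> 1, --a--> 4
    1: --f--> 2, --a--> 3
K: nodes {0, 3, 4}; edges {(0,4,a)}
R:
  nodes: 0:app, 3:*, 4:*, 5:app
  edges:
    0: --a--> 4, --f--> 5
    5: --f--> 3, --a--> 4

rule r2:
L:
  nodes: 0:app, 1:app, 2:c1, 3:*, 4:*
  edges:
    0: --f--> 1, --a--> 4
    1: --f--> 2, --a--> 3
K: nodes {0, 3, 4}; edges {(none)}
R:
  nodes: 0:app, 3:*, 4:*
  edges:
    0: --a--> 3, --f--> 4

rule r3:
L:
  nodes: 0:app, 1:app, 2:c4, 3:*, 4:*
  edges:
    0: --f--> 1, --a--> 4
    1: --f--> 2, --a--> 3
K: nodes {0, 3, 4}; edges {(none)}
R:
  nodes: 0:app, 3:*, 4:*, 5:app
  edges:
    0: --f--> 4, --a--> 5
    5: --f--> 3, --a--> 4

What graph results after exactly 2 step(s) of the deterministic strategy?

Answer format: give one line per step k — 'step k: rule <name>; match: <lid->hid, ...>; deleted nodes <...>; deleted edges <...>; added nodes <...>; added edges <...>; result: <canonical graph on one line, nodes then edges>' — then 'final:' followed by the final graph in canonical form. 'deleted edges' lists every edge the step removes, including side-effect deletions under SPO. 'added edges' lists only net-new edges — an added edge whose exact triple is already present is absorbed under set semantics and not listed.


step 1: rule r2; match: 0->11, 1->9, 2->8, 3->4, 4->10; deleted nodes 8, 9; deleted edges (9,4,a); (9,8,f); (11,9,f); (11,10,a); added nodes (none); added edges (11,4,a); (11,10,f); result: nodes: 0:c4, 1:c1, 2:app, 3:c4, 4:app, 5:c3, 7:app, 10:c3, 11:app edges: (2,0,f); (2,1,a); (4,2,f); (4,3,a); (7,2,f); (7,5,a); (11,4,a); (11,10,f)
step 2: rule r3; match: 0->4, 1->2, 2->0, 3->1, 4->3; deleted nodes 0, 2; deleted edges (2,0,f); (2,1,a); (4,2,f); (4,3,a); (7,2,f); added nodes 12; added edges (4,3,f); (4,12,a); (12,1,f); (12,3,a); result: nodes: 1:c1, 3:c4, 4:app, 5:c3, 7:app, 10:c3, 11:app, 12:app edges: (4,3,f); (4,12,a); (7,5,a); (11,4,a); (11,10,f); (12,1,f); (12,3,a)
final:
nodes: 1:c1, 3:c4, 4:app, 5:c3, 7:app, 10:c3, 11:app, 12:app
edges: (4,3,f); (4,12,a); (7,5,a); (11,4,a); (11,10,f); (12,1,f); (12,3,a)
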